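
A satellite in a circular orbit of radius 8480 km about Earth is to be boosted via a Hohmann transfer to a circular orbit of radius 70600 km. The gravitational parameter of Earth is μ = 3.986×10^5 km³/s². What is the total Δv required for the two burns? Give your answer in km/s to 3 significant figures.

Transfer-ellipse semi-major axis a_t = (r₁ + r₂)/2 = (8480 + 70600)/2 = 39540 km.
At r₁ the circular-orbit speed is v₁ = √(μ/r₁) = 6.856 km/s.
Transfer-orbit speed at r₁ (vis-viva): v_p = √[μ(2/r₁ − 1/a_t)] = 9.161 km/s.
First burn Δv₁ = |v_p − v₁| = 2.305 km/s.
Circular speed at r₂: v₂ = √(μ/r₂) = 2.376 km/s.
Transfer-orbit speed at r₂: v_a = √[μ(2/r₂ − 1/a_t)] = 1.100 km/s.
Second burn Δv₂ = |v₂ − v_a| = 1.276 km/s.
Δv = Δv₁ + Δv₂ = 2.305 + 1.276 = 3.581 km/s.

Δv = 3.58 km/s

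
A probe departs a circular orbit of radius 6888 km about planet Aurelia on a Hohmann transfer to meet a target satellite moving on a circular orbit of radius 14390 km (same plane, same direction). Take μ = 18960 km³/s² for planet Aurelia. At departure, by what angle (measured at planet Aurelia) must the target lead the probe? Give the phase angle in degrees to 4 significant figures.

φ = 65.57°

Transfer-ellipse semi-major axis a_t = (r₁ + r₂)/2 = (6888 + 14390)/2 = 10639 km.
The half-period of the transfer ellipse is t = π√(a_t³/μ) = 25037.0 s.
The target's mean motion on its circular orbit is ω₂ = √(μ/r₂³) = 7.97679×10^-5 rad/s.
Angle swept by the target during transfer: ω₂·t = 1.9971 rad = 114.43°.
The probe traverses 180° on the transfer ellipse, so the target must lead by 180° − 114.43° = 65.57°.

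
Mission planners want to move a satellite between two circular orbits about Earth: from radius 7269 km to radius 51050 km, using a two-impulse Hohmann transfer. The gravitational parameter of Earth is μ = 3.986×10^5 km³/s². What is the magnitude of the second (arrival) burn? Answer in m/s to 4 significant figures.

Δv₂ = 1399 m/s

The Hohmann ellipse has a_t = (r₁ + r₂)/2 = 29159.5 km.
Circular speed at r = 51050 km: v_c = √(μ/r) = 2.794 km/s.
Transfer-orbit speed at the same r (vis-viva, a = a_t): v_t = √[μ(2/r − 1/a_t)] = 1.395 km/s.
Δv₂ = |v_t − v_c| = |1.395 − 2.794| = 1.399 km/s.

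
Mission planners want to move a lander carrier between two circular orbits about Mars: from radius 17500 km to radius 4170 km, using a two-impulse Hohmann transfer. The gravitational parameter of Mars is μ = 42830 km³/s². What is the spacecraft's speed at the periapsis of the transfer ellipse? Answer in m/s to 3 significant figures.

Transfer-ellipse semi-major axis a_t = (r₁ + r₂)/2 = (17500 + 4170)/2 = 10835 km.
The periapsis of the transfer ellipse is at r = 4170 km.
Applying v² = μ(2/r − 1/a_t): v = 4.073 km/s.

v = 4070 m/s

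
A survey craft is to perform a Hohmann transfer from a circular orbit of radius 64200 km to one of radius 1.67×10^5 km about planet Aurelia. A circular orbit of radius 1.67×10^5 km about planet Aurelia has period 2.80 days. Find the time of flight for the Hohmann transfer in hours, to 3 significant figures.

From Kepler's third law T² = 4π²r³/μ at r = 1.67×10^5 km, T = 2.80 days = 2.80 × 86400 s = 2.4192×10^5 s: μ = 4π²r³/T² = 3.14171×10^6 km³/s².
The Hohmann ellipse has a_t = (r₁ + r₂)/2 = 1.156×10^5 km.
Half the transfer-orbit period gives t = π√(a_t³/μ) = 69663 s.
Converting: 69663 s ÷ 3600 s/hour = 19.4 hours.

t = 19.4 hours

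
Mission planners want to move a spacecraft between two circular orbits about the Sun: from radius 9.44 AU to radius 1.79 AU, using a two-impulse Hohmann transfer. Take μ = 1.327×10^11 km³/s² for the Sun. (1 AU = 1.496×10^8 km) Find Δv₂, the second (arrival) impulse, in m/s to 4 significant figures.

Δv₂ = 6603 m/s

In km: r₁ = 9.44 × 1.496×10^8 = 1.412224×10^9 km; r₂ = 1.79 × 1.496×10^8 = 2.67784×10^8 km.
Semi-major axis of the transfer orbit: a_t = (1.412224×10^9 + 2.67784×10^8)/2 = 8.40004×10^8 km.
On the circular orbit at r = 2.67784×10^8 km, v_c = √(μ/r) = 22.261 km/s.
Vis-viva on the transfer ellipse at r = 2.67784×10^8 km gives v_t = √[μ(2/r − 1/a_t)] = 28.864 km/s.
Δv₂ = |v_t − v_c| = |28.864 − 22.261| = 6.603 km/s.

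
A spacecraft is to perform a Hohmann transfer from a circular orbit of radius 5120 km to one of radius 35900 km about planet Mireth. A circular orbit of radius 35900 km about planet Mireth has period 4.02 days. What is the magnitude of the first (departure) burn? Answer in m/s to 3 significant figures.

Δv₁ = 555 m/s

From Kepler's third law T² = 4π²r³/μ at r = 35900 km, T = 4.02 days = 4.02 × 86400 s = 3.47328×10^5 s: μ = 4π²r³/T² = 15141.3 km³/s².
The Hohmann ellipse has a_t = (r₁ + r₂)/2 = 20510 km.
Circular speed at r = 5120 km: v_c = √(μ/r) = 1.7197 km/s.
Transfer-orbit speed at the same r (vis-viva, a = a_t): v_t = √[μ(2/r − 1/a_t)] = 2.2752 km/s.
Δv₁ = |v_t − v_c| = |2.2752 − 1.7197| = 0.5555 km/s.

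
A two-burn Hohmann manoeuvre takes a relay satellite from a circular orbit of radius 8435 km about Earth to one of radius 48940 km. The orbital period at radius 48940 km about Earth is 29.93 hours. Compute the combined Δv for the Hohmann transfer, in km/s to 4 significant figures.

Δv = 3.411 km/s

From Kepler's third law T² = 4π²r³/μ at r = 48940 km, T = 29.93 hours = 29.93 × 3600 s = 1.07748×10^5 s: μ = 4π²r³/T² = 3.98596×10^5 km³/s².
Transfer-ellipse semi-major axis a_t = (r₁ + r₂)/2 = (8435 + 48940)/2 = 28687.5 km.
Circular speed at r₁: v₁ = √(μ/r₁) = √(3.98596×10^5/8435) = 6.8742 km/s.
Transfer-orbit speed at r₁ (vis-viva equation): v_p = √[μ(2/r₁ − 1/a_t)] = 8.9786 km/s.
First burn Δv₁ = |v_p − v₁| = 2.1044 km/s.
Circular speed at r₂: v₂ = √(μ/r₂) = 2.8539 km/s.
Transfer-orbit speed at r₂: v_a = √[μ(2/r₂ − 1/a_t)] = 1.5475 km/s.
Second burn Δv₂ = |v₂ − v_a| = 1.3064 km/s.
Δv = Δv₁ + Δv₂ = 2.1044 + 1.3064 = 3.411 km/s.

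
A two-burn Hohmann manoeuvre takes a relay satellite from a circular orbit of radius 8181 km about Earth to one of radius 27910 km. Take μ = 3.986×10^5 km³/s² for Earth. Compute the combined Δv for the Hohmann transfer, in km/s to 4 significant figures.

Semi-major axis of the transfer orbit: a_t = (8181 + 27910)/2 = 18045.5 km.
At r₁ the circular-orbit speed is v₁ = √(μ/r₁) = 6.98016 km/s.
On the transfer ellipse at r₁, vis-viva gives v_p = √[μ(2/r₁ − 1/a_t)] = 8.68082 km/s.
First burn Δv₁ = |v_p − v₁| = 1.7007 km/s.
Circular speed at r₂: v₂ = √(μ/r₂) = 3.7791 km/s.
Transfer-orbit speed at r₂: v_a = √[μ(2/r₂ − 1/a_t)] = 2.5445 km/s.
Second burn Δv₂ = |v₂ − v_a| = 1.2346 km/s.
Δv = Δv₁ + Δv₂ = 1.7007 + 1.2346 = 2.935 km/s.

Δv = 2.935 km/s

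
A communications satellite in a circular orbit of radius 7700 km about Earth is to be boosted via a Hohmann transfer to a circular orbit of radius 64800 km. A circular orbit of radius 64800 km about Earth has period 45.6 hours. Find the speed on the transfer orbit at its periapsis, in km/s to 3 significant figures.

From Kepler's third law T² = 4π²r³/μ at r = 64800 km, T = 45.6 hours = 45.6 × 3600 s = 1.6416×10^5 s: μ = 4π²r³/T² = 3.98612×10^5 km³/s².
Semi-major axis of the transfer orbit: a_t = (7700 + 64800)/2 = 36250 km.
The periapsis of the transfer ellipse is at r = 7700 km.
From the vis-viva equation, v = √[μ(2/r − 1/a_t)] = 9.620 km/s.

v = 9.62 km/s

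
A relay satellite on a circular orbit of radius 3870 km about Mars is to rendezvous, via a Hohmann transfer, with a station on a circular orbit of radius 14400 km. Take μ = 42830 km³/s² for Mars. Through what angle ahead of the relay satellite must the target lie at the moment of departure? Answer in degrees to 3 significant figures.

Transfer-ellipse semi-major axis a_t = (r₁ + r₂)/2 = (3870 + 14400)/2 = 9135 km.
The half-period of the transfer ellipse is t = π√(a_t³/μ) = 13253.75 s.
Target angular speed ω₂ = √(μ/r₂³) = 1.197651×10^-4 rad/s.
Angle swept by the target during transfer: ω₂·t = 1.58734 rad = 90.948°.
Arrival is 180° from departure on the ellipse, so φ = 180° − 90.948° = 89.1°.

φ = 89.1°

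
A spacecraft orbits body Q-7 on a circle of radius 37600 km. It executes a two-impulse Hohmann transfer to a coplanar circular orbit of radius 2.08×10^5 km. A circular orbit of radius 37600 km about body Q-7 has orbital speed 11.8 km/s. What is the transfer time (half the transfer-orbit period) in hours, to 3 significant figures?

t = 16.4 hours

From the circular-orbit relation v² = μ/r at r = 37600 km: μ = v²r = (11.8)² × 37600 = 5.23542×10^6 km³/s².
Semi-major axis of the transfer orbit: a_t = (37600 + 2.080×10^5)/2 = 1.228×10^5 km.
Half the transfer-orbit period gives t = π√(a_t³/μ) = 59080 s.
Converting: 59080 s ÷ 3600 s/hour = 16.4 hours.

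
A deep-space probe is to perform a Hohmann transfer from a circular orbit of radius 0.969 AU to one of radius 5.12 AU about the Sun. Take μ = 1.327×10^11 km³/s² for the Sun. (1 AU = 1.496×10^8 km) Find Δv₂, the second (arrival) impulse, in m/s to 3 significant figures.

Δv₂ = 5740 m/s

In km: r₁ = 0.969 × 1.496×10^8 = 1.449624×10^8 km; r₂ = 5.12 × 1.496×10^8 = 7.65952×10^8 km.
Semi-major axis of the transfer orbit: a_t = (1.449624×10^8 + 7.65952×10^8)/2 = 4.554572×10^8 km.
On the circular orbit at r = 7.65952×10^8 km, v_c = √(μ/r) = 13.1624 km/s.
Vis-viva on the transfer ellipse at r = 7.65952×10^8 km gives v_t = √[μ(2/r − 1/a_t)] = 7.42572 km/s.
Δv₂ = |v_t − v_c| = |7.42572 − 13.1624| = 5.737 km/s.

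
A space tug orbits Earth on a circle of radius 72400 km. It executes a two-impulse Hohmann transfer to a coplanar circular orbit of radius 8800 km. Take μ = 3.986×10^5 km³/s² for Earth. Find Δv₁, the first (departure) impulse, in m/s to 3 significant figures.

Δv₁ = 1250 m/s

Transfer-ellipse semi-major axis a_t = (r₁ + r₂)/2 = (72400 + 8800)/2 = 40600 km.
Circular speed at r = 72400 km: v_c = √(μ/r) = 2.346 km/s.
Vis-viva on the transfer ellipse at r = 72400 km gives v_t = √[μ(2/r − 1/a_t)] = 1.092 km/s.
Δv₁ = |v_t − v_c| = |1.092 − 2.346| = 1.254 km/s.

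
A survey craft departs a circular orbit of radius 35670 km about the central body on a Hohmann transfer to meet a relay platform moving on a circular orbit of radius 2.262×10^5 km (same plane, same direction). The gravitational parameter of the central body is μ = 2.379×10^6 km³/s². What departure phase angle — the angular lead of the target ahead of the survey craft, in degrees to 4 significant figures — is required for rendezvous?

φ = 100.7°

Transfer-ellipse semi-major axis a_t = (r₁ + r₂)/2 = (35670 + 2.262×10^5)/2 = 1.30935×10^5 km.
The half-period of the transfer ellipse is t = π√(a_t³/μ) = 96502 s.
Target angular speed ω₂ = √(μ/r₂³) = 1.4337×10^-5 rad/s.
Angle swept by the target during transfer: ω₂·t = 1.3835 rad = 79.27°.
Arrival is 180° from departure on the ellipse, so φ = 180° − 79.27° = 100.7°.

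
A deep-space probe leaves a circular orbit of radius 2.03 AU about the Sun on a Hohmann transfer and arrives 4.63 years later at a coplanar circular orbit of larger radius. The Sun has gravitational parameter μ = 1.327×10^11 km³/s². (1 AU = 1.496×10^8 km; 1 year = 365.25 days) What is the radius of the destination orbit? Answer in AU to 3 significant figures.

r₂ = 6.79 AU

In km: r₁ = 2.03 × 1.496×10^8 = 3.03688×10^8 km.
Transfer time t = 4.63 years × 365.25 × 86400 s = 1.46111688×10^8 s, and t = π√(a_t³/μ).
So a_t = (μ t²/π²)^(1/3) = (1.327×10^11 × (1.46111688×10^8)² / π²)^(1/3) = 6.5965×10^8 km.
Since a_t = (r₁ + r₂)/2, r₂ = 2a_t − r₁ = 2×6.5965×10^8 − 3.03688×10^8 = 1.015612×10^9 km.
In AU: r₂ = 1.015612×10^9 / 1.496×10^8 = 6.79 AU.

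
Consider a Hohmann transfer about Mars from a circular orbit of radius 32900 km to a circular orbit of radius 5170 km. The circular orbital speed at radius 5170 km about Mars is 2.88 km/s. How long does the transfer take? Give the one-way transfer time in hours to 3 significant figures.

From the circular-orbit relation v² = μ/r at r = 5170 km: μ = v²r = (2.88)² × 5170 = 42882.0 km³/s².
Semi-major axis of the transfer orbit: a_t = (32900 + 5170)/2 = 19035 km.
Half the transfer-orbit period gives t = π√(a_t³/μ) = 39840 s.
Converting: 39840 s ÷ 3600 s/hour = 11.1 hours.

t = 11.1 hours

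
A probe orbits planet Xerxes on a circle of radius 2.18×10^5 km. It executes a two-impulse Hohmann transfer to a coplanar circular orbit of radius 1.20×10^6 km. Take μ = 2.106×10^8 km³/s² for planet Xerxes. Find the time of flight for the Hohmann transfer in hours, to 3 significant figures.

Transfer-ellipse semi-major axis a_t = (r₁ + r₂)/2 = (2.180×10^5 + 1.200×10^6)/2 = 7.090×10^5 km.
Half the transfer-orbit period gives t = π√(a_t³/μ) = 1.292×10^5 s.
Converting: 1.292×10^5 s ÷ 3600 s/hour = 35.9 hours.

t = 35.9 hours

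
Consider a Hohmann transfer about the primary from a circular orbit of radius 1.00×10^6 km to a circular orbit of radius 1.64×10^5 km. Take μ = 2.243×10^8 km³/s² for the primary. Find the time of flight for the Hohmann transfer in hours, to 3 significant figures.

Semi-major axis of the transfer orbit: a_t = (1.000×10^6 + 1.640×10^5)/2 = 5.820×10^5 km.
Transfer time t = π√(a_t³/μ) = π√((5.820×10^5)³ / 2.243×10^8) = 93140 s.
Converting: 93140 s ÷ 3600 s/hour = 25.9 hours.

t = 25.9 hours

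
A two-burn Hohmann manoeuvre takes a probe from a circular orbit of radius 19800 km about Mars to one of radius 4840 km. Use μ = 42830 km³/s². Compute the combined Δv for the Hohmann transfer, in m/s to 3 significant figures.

Δv = 1350 m/s

Semi-major axis of the transfer orbit: a_t = (19800 + 4840)/2 = 12320 km.
At r₁ the circular-orbit speed is v₁ = √(μ/r₁) = 1.47076 km/s.
Transfer-orbit speed at r₁ (vis-viva): v_a = √[μ(2/r₁ − 1/a_t)] = 0.921847 km/s.
First burn Δv₁ = |v_a − v₁| = 0.5489 km/s.
Circular speed at r₂: v₂ = √(μ/r₂) = 2.9748 km/s.
Transfer-orbit speed at r₂: v_p = √[μ(2/r₂ − 1/a_t)] = 3.7712 km/s.
Second burn Δv₂ = |v₂ − v_p| = 0.7964 km/s.
Total Δv = Δv₁ + Δv₂ = 1.345 km/s.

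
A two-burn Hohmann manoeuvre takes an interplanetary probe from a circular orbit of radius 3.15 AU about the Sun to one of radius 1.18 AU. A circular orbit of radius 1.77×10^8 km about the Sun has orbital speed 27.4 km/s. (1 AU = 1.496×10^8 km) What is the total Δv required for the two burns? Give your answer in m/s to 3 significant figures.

Δv = 10100 m/s

From the circular-orbit relation v² = μ/r at r = 1.77×10^8 km: μ = v²r = (27.4)² × 1.77×10^8 = 1.32885×10^11 km³/s².
In km: r₁ = 3.15 × 1.496×10^8 = 4.7124×10^8 km; r₂ = 1.18 × 1.496×10^8 = 1.76528×10^8 km.
Transfer-ellipse semi-major axis a_t = (r₁ + r₂)/2 = (4.7124×10^8 + 1.76528×10^8)/2 = 3.23884×10^8 km.
At r₁ the circular-orbit speed is v₁ = √(μ/r₁) = 16.7925 km/s.
Transfer-orbit speed at r₁ (v² = μ(2/r − 1/a)): v_a = √[μ(2/r₁ − 1/a_t)] = 12.3973 km/s.
First burn Δv₁ = |v_a − v₁| = 4.395 km/s.
At r₂, v₂ = √(μ/r₂) = 27.437 km/s.
Transfer-orbit speed at r₂: v_p = √[μ(2/r₂ − 1/a_t)] = 33.095 km/s.
Second burn Δv₂ = |v₂ − v_p| = 5.658 km/s.
Total Δv = Δv₁ + Δv₂ = 10.05 km/s.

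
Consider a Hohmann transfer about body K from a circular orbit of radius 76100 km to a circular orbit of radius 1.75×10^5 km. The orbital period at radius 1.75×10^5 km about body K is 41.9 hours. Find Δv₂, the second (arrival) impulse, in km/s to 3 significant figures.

Δv₂ = 1.61 km/s

From Kepler's third law T² = 4π²r³/μ at r = 1.75×10^5 km, T = 41.9 hours = 41.9 × 3600 s = 1.5084×10^5 s: μ = 4π²r³/T² = 9.29910×10^6 km³/s².
The Hohmann ellipse has a_t = (r₁ + r₂)/2 = 1.2555×10^5 km.
Circular speed at r = 1.750×10^5 km: v_c = √(μ/r) = 7.2896 km/s.
Vis-viva on the transfer ellipse at r = 1.750×10^5 km gives v_t = √[μ(2/r − 1/a_t)] = 5.6753 km/s.
Δv₂ = |v_t − v_c| = |5.6753 − 7.2896| = 1.614 km/s.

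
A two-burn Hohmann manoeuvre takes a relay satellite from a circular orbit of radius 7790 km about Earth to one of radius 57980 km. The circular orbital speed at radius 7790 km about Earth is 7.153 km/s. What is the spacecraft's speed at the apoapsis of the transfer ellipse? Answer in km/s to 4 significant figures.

From the circular-orbit relation v² = μ/r at r = 7790 km: μ = v²r = (7.153)² × 7790 = 3.98579×10^5 km³/s².
Semi-major axis of the transfer orbit: a_t = (7790 + 57980)/2 = 32885 km.
At apoapsis, r = 57980 km.
From the vis-viva equation, v = √[μ(2/r − 1/a_t)] = 1.276 km/s.

v = 1.276 km/s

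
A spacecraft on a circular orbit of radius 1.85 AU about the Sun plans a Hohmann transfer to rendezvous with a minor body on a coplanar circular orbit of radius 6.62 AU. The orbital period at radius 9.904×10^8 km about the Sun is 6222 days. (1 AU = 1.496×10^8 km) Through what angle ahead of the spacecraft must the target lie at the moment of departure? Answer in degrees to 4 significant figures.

φ = 87.90°

From Kepler's third law T² = 4π²r³/μ at r = 9.904×10^8 km, T = 6222 days = 6222 × 86400 s = 5.375808×10^8 s: μ = 4π²r³/T² = 1.32710×10^11 km³/s².
In km: r₁ = 1.85 × 1.496×10^8 = 2.7676×10^8 km; r₂ = 6.62 × 1.496×10^8 = 9.90352×10^8 km.
Transfer-ellipse semi-major axis a_t = (r₁ + r₂)/2 = (2.7676×10^8 + 9.90352×10^8)/2 = 6.33556×10^8 km.
Transfer time t = π√(a_t³/μ) = 1.3752×10^8 s.
The target's mean motion on its circular orbit is ω₂ = √(μ/r₂³) = 1.1689×10^-8 rad/s.
Angle swept by the target during transfer: ω₂·t = 1.6075 rad = 92.10°.
The spacecraft traverses 180° on the transfer ellipse, so the target must lead by 180° − 92.10° = 87.90°.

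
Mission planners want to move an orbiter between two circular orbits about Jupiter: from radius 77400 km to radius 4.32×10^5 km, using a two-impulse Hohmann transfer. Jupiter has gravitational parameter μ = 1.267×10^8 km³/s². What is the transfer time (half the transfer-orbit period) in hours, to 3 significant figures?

The Hohmann ellipse has a_t = (r₁ + r₂)/2 = 2.547×10^5 km.
Half the transfer-orbit period gives t = π√(a_t³/μ) = 35880 s.
Converting: 35880 s ÷ 3600 s/hour = 9.97 hours.

t = 9.97 hours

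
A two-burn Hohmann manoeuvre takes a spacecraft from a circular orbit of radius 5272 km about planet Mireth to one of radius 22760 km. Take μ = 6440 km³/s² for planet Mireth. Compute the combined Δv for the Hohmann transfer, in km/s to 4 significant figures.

Δv = 0.5089 km/s

The Hohmann ellipse has a_t = (r₁ + r₂)/2 = 14016 km.
At r₁ the circular-orbit speed is v₁ = √(μ/r₁) = 1.1052 km/s.
Transfer-orbit speed at r₁ (vis-viva equation): v_p = √[μ(2/r₁ − 1/a_t)] = 1.4084 km/s.
First burn Δv₁ = |v_p − v₁| = 0.3032 km/s.
Circular speed at r₂: v₂ = √(μ/r₂) = 0.5319 km/s.
Transfer-orbit speed at r₂: v_a = √[μ(2/r₂ − 1/a_t)] = 0.3262 km/s.
Second burn Δv₂ = |v₂ − v_a| = 0.2057 km/s.
Δv = Δv₁ + Δv₂ = 0.3032 + 0.2057 = 0.5089 km/s.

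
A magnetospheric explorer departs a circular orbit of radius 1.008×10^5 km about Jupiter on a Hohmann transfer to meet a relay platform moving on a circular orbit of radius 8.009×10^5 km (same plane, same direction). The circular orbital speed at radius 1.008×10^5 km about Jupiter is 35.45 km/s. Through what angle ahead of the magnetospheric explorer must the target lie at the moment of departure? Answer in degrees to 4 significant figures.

From the circular-orbit relation v² = μ/r at r = 1.008×10^5 km: μ = v²r = (35.45)² × 1.008×10^5 = 1.26676×10^8 km³/s².
Transfer-ellipse semi-major axis a_t = (r₁ + r₂)/2 = (1.008×10^5 + 8.009×10^5)/2 = 4.5085×10^5 km.
Transfer time t = π√(a_t³/μ) = 84499.0 s.
Target angular speed ω₂ = √(μ/r₂³) = 1.57029×10^-5 rad/s.
Angle swept by the target during transfer: ω₂·t = 1.32688 rad = 76.02°.
Arrival is 180° from departure on the ellipse, so φ = 180° − 76.02° = 104.0°.

φ = 104.0°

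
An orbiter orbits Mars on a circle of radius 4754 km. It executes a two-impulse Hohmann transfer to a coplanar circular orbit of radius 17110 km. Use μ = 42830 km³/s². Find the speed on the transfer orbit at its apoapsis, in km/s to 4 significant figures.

v = 1.043 km/s

The Hohmann ellipse has a_t = (r₁ + r₂)/2 = 10932 km.
At apoapsis, r = 17110 km.
Vis-viva: v = √[μ(2/r − 1/a_t)] = √[42830 × (2/17110 − 1/10932)] = 1.043 km/s.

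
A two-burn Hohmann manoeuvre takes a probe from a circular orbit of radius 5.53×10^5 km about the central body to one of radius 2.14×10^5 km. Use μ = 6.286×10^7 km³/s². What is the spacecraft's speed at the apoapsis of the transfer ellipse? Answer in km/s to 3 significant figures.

v = 7.96 km/s

Transfer-ellipse semi-major axis a_t = (r₁ + r₂)/2 = (5.530×10^5 + 2.140×10^5)/2 = 3.835×10^5 km.
At apoapsis, r = 5.530×10^5 km.
Vis-viva: v = √[μ(2/r − 1/a_t)] = √[6.286×10^7 × (2/5.530×10^5 − 1/3.835×10^5)] = 7.964 km/s.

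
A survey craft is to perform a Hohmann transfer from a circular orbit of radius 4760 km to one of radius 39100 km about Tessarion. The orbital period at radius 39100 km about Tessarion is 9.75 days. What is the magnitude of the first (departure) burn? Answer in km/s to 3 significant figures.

Δv₁ = 0.280 km/s

From Kepler's third law T² = 4π²r³/μ at r = 39100 km, T = 9.75 days = 9.75 × 86400 s = 8.424×10^5 s: μ = 4π²r³/T² = 3325.47 km³/s².
The Hohmann ellipse has a_t = (r₁ + r₂)/2 = 21930 km.
Circular speed at r = 4760 km: v_c = √(μ/r) = 0.8358 km/s.
Vis-viva on the transfer ellipse at r = 4760 km gives v_t = √[μ(2/r − 1/a_t)] = 1.116 km/s.
Δv₁ = |v_t − v_c| = |1.116 − 0.8358| = 0.2802 km/s.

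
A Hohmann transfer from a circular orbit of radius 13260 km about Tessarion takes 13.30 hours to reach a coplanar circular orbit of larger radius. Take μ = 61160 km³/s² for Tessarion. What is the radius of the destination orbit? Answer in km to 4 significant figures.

Transfer time t = 13.30 hours = 47880 s, and t = π√(a_t³/μ).
So a_t = (μ t²/π²)^(1/3) = (61160 × (47880)² / π²)^(1/3) = 24219 km.
Since a_t = (r₁ + r₂)/2, r₂ = 2a_t − r₁ = 2×24219 − 13260 = 35178 km.

r₂ = 35180 km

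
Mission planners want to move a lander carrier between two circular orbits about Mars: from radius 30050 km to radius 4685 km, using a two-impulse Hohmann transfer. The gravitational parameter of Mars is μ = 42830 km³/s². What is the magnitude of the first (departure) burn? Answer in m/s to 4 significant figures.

Δv₁ = 573.8 m/s

The Hohmann ellipse has a_t = (r₁ + r₂)/2 = 17367.5 km.
On the circular orbit at r = 30050 km, v_c = √(μ/r) = 1.1939 km/s.
Vis-viva on the transfer ellipse at r = 30050 km gives v_t = √[μ(2/r − 1/a_t)] = 0.62007 km/s.
Δv₁ = |v_t − v_c| = |0.62007 − 1.1939| = 0.5738 km/s.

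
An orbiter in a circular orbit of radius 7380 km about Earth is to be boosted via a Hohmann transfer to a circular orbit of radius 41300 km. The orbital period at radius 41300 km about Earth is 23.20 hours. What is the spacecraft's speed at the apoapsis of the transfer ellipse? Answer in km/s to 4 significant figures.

v = 1.711 km/s

From Kepler's third law T² = 4π²r³/μ at r = 41300 km, T = 23.20 hours = 23.20 × 3600 s = 83520 s: μ = 4π²r³/T² = 3.98684×10^5 km³/s².
The Hohmann ellipse has a_t = (r₁ + r₂)/2 = 24340 km.
At apoapsis, r = 41300 km.
Applying v² = μ(2/r − 1/a_t): v = 1.711 km/s.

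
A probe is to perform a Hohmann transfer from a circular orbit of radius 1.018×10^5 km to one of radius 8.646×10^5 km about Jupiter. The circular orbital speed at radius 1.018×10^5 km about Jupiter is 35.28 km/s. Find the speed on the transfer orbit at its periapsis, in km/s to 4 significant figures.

From the circular-orbit relation v² = μ/r at r = 1.018×10^5 km: μ = v²r = (35.28)² × 1.018×10^5 = 1.26708×10^8 km³/s².
The Hohmann ellipse has a_t = (r₁ + r₂)/2 = 4.832×10^5 km.
At periapsis, r = 1.018×10^5 km.
Vis-viva: v = √[μ(2/r − 1/a_t)] = √[1.26708×10^8 × (2/1.018×10^5 − 1/4.832×10^5)] = 47.19 km/s.

v = 47.19 km/s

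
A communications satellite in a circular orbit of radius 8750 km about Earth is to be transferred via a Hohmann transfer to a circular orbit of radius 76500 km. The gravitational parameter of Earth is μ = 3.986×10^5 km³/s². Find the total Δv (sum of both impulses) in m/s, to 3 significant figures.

Transfer-ellipse semi-major axis a_t = (r₁ + r₂)/2 = (8750 + 76500)/2 = 42625 km.
At r₁ the circular-orbit speed is v₁ = √(μ/r₁) = 6.749 km/s.
On the transfer ellipse at r₁, vis-viva gives v_p = √[μ(2/r₁ − 1/a_t)] = 9.042 km/s.
First burn Δv₁ = |v_p − v₁| = 2.293 km/s.
At r₂, v₂ = √(μ/r₂) = 2.2826 km/s.
Transfer-orbit speed at r₂: v_a = √[μ(2/r₂ − 1/a_t)] = 1.0342 km/s.
Second burn Δv₂ = |v₂ − v_a| = 1.248 km/s.
Total Δv = Δv₁ + Δv₂ = 3.541 km/s.

Δv = 3540 m/s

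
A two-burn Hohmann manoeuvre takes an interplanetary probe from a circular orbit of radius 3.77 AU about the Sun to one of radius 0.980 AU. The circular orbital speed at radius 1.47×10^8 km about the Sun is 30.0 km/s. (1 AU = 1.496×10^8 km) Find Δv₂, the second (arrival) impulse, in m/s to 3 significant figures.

Δv₂ = 7810 m/s

From the circular-orbit relation v² = μ/r at r = 1.47×10^8 km: μ = v²r = (30.0)² × 1.47×10^8 = 1.32300×10^11 km³/s².
In km: r₁ = 3.77 × 1.496×10^8 = 5.63992×10^8 km; r₂ = 0.980 × 1.496×10^8 = 1.46608×10^8 km.
Semi-major axis of the transfer orbit: a_t = (5.63992×10^8 + 1.46608×10^8)/2 = 3.553×10^8 km.
On the circular orbit at r = 1.46608×10^8 km, v_c = √(μ/r) = 30.040 km/s.
Vis-viva on the transfer ellipse at r = 1.46608×10^8 km gives v_t = √[μ(2/r − 1/a_t)] = 37.848 km/s.
Δv₂ = |v_t − v_c| = |37.848 − 30.040| = 7.808 km/s.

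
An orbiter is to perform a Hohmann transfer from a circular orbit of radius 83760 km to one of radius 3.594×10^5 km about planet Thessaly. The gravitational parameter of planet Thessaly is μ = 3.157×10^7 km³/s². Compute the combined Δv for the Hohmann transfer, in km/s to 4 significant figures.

Δv = 8.921 km/s

Transfer-ellipse semi-major axis a_t = (r₁ + r₂)/2 = (83760 + 3.594×10^5)/2 = 2.2158×10^5 km.
Circular speed at r₁: v₁ = √(μ/r₁) = √(3.157×10^7/83760) = 19.414 km/s.
On the transfer ellipse at r₁, vis-viva gives v_p = √[μ(2/r₁ − 1/a_t)] = 24.725 km/s.
First burn Δv₁ = |v_p − v₁| = 5.311 km/s.
Circular speed at r₂: v₂ = √(μ/r₂) = 9.372 km/s.
Transfer-orbit speed at r₂: v_a = √[μ(2/r₂ − 1/a_t)] = 5.762 km/s.
Second burn Δv₂ = |v₂ − v_a| = 3.610 km/s.
Total Δv = Δv₁ + Δv₂ = 8.921 km/s.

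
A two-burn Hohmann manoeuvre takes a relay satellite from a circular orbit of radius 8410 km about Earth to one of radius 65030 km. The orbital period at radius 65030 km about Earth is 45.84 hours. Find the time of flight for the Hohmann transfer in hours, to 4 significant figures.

From Kepler's third law T² = 4π²r³/μ at r = 65030 km, T = 45.84 hours = 45.84 × 3600 s = 1.65024×10^5 s: μ = 4π²r³/T² = 3.98664×10^5 km³/s².
Semi-major axis of the transfer orbit: a_t = (8410 + 65030)/2 = 36720 km.
Half the transfer-orbit period gives t = π√(a_t³/μ) = 35010 s.
Converting: 35010 s ÷ 3600 s/hour = 9.725 hours.

t = 9.725 hours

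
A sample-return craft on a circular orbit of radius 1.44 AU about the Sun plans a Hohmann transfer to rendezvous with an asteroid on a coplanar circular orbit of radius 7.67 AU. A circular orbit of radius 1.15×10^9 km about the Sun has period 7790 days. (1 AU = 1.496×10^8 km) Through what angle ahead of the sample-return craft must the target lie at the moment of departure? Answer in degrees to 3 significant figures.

φ = 97.6°

From Kepler's third law T² = 4π²r³/μ at r = 1.15×10^9 km, T = 7790 days = 7790 × 86400 s = 6.73056×10^8 s: μ = 4π²r³/T² = 1.32541×10^11 km³/s².
In km: r₁ = 1.44 × 1.496×10^8 = 2.15424×10^8 km; r₂ = 7.67 × 1.496×10^8 = 1.147432×10^9 km.
The Hohmann ellipse has a_t = (r₁ + r₂)/2 = 6.81428×10^8 km.
Transfer time t = π√(a_t³/μ) = 1.535×10^8 s.
Target angular speed ω₂ = √(μ/r₂³) = 9.367×10^-9 rad/s.
Angle swept by the target during transfer: ω₂·t = 1.4378 rad = 82.38°.
Arrival is 180° from departure on the ellipse, so φ = 180° − 82.38° = 97.6°.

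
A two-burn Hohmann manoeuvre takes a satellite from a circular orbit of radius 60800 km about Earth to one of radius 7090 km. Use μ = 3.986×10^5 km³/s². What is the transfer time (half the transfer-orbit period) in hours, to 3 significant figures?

Transfer-ellipse semi-major axis a_t = (r₁ + r₂)/2 = (60800 + 7090)/2 = 33945 km.
Half the transfer-orbit period gives t = π√(a_t³/μ) = 31120 s.
Converting: 31120 s ÷ 3600 s/hour = 8.64 hours.

t = 8.64 hours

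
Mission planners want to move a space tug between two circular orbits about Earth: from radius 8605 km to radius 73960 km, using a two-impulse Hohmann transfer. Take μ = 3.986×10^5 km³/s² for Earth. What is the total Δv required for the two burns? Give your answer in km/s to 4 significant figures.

Δv = 3.565 km/s

Semi-major axis of the transfer orbit: a_t = (8605 + 73960)/2 = 41282.5 km.
Circular speed at r₁: v₁ = √(μ/r₁) = √(3.986×10^5/8605) = 6.8060 km/s.
Transfer-orbit speed at r₁ (vis-viva equation): v_p = √[μ(2/r₁ − 1/a_t)] = 9.1098 km/s.
First burn Δv₁ = |v_p − v₁| = 2.3038 km/s.
At r₂, v₂ = √(μ/r₂) = 2.3215 km/s.
Transfer-orbit speed at r₂: v_a = √[μ(2/r₂ − 1/a_t)] = 1.0599 km/s.
Second burn Δv₂ = |v₂ − v_a| = 1.2616 km/s.
Δv = Δv₁ + Δv₂ = 2.3038 + 1.2616 = 3.565 km/s.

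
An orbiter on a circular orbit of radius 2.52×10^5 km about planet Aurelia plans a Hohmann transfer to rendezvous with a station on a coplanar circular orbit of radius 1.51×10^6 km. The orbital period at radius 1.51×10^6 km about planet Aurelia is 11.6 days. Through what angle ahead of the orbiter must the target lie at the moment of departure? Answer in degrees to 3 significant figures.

φ = 99.8°

From Kepler's third law T² = 4π²r³/μ at r = 1.51×10^6 km, T = 11.6 days = 11.6 × 86400 s = 1.00224×10^6 s: μ = 4π²r³/T² = 1.35315×10^8 km³/s².
The Hohmann ellipse has a_t = (r₁ + r₂)/2 = 8.810×10^5 km.
Transfer time t = π√(a_t³/μ) = 2.2333×10^5 s.
Target angular speed ω₂ = √(μ/r₂³) = 6.2691×10^-6 rad/s.
Angle swept by the target during transfer: ω₂·t = 1.4001 rad = 80.22°.
The orbiter traverses 180° on the transfer ellipse, so the target must lead by 180° − 80.22° = 99.8°.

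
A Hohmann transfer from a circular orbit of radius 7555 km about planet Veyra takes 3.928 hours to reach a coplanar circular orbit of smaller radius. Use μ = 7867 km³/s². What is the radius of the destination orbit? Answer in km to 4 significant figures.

r₂ = 3289 km

Transfer time t = 3.928 hours = 14140.8 s, and t = π√(a_t³/μ).
So a_t = (μ t²/π²)^(1/3) = (7867 × (14140.8)² / π²)^(1/3) = 5421.9 km.
Since a_t = (r₁ + r₂)/2, r₂ = 2a_t − r₁ = 2×5421.9 − 7555 = 3288.8 km.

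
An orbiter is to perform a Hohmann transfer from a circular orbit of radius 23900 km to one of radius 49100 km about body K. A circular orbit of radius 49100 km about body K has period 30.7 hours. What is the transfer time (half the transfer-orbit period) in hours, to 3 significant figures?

t = 9.84 hours

From Kepler's third law T² = 4π²r³/μ at r = 49100 km, T = 30.7 hours = 30.7 × 3600 s = 1.1052×10^5 s: μ = 4π²r³/T² = 3.82580×10^5 km³/s².
The Hohmann ellipse has a_t = (r₁ + r₂)/2 = 36500 km.
By Kepler's third law the transfer-orbit period is T = 2π√(a_t³/μ), so t = T/2 = 35420 s.
Converting: 35420 s ÷ 3600 s/hour = 9.84 hours.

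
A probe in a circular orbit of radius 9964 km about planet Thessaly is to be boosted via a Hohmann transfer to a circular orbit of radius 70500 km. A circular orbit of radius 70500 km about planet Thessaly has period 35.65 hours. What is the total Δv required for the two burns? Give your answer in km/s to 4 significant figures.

From Kepler's third law T² = 4π²r³/μ at r = 70500 km, T = 35.65 hours = 35.65 × 3600 s = 1.2834×10^5 s: μ = 4π²r³/T² = 8.39852×10^5 km³/s².
The Hohmann ellipse has a_t = (r₁ + r₂)/2 = 40232 km.
At r₁ the circular-orbit speed is v₁ = √(μ/r₁) = 9.1809 km/s.
Transfer-orbit speed at r₁ (vis-viva): v_p = √[μ(2/r₁ − 1/a_t)] = 12.153 km/s.
First burn Δv₁ = |v_p − v₁| = 2.972 km/s.
Circular speed at r₂: v₂ = √(μ/r₂) = 3.4515 km/s.
Transfer-orbit speed at r₂: v_a = √[μ(2/r₂ − 1/a_t)] = 1.7177 km/s.
Second burn Δv₂ = |v₂ − v_a| = 1.734 km/s.
Total Δv = Δv₁ + Δv₂ = 4.706 km/s.

Δv = 4.706 km/s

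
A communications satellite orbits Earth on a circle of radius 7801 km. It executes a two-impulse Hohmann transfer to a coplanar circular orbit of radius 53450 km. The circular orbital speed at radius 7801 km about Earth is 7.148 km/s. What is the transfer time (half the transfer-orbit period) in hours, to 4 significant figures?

From the circular-orbit relation v² = μ/r at r = 7801 km: μ = v²r = (7.148)² × 7801 = 3.98584×10^5 km³/s².
The Hohmann ellipse has a_t = (r₁ + r₂)/2 = 30625.5 km.
Transfer time t = π√(a_t³/μ) = π√((30625.5)³ / 3.98584×10^5) = 26670 s.
Converting: 26670 s ÷ 3600 s/hour = 7.408 hours.

t = 7.408 hours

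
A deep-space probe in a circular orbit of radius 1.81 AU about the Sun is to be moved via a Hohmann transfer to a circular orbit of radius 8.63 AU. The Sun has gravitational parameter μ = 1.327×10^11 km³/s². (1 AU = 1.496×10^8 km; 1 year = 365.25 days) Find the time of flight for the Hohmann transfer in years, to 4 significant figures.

In km: r₁ = 1.81 × 1.496×10^8 = 2.70776×10^8 km; r₂ = 8.63 × 1.496×10^8 = 1.291048×10^9 km.
Transfer-ellipse semi-major axis a_t = (r₁ + r₂)/2 = (2.70776×10^8 + 1.291048×10^9)/2 = 7.80912×10^8 km.
Transfer time t = π√(a_t³/μ) = π√((7.80912×10^8)³ / 1.327×10^11) = 1.882×10^8 s.
Converting: 1.882×10^8 s ÷ 3.15576×10^7 s/year (365.25 × 86400) = 5.964 years.

t = 5.964 years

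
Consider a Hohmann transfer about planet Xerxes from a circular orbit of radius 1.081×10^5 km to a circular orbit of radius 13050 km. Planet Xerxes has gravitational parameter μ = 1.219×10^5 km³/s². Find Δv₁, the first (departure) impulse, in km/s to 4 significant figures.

Semi-major axis of the transfer orbit: a_t = (1.081×10^5 + 13050)/2 = 60575 km.
On the circular orbit at r = 1.081×10^5 km, v_c = √(μ/r) = 1.0619 km/s.
Transfer-orbit speed at the same r (vis-viva, a = a_t): v_t = √[μ(2/r − 1/a_t)] = 0.49289 km/s.
Δv₁ = |v_t − v_c| = |0.49289 − 1.0619| = 0.5690 km/s.

Δv₁ = 0.5690 km/s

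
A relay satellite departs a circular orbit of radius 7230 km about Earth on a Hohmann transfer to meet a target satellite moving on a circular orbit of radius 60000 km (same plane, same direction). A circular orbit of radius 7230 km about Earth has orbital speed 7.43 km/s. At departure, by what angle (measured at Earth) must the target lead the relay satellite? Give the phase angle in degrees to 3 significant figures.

φ = 105°

From the circular-orbit relation v² = μ/r at r = 7230 km: μ = v²r = (7.43)² × 7230 = 3.99131×10^5 km³/s².
Transfer-ellipse semi-major axis a_t = (r₁ + r₂)/2 = (7230 + 60000)/2 = 33615 km.
Transfer time t = π√(a_t³/μ) = 30647 s.
Target angular speed ω₂ = √(μ/r₂³) = 4.2986×10^-5 rad/s.
Angle swept by the target during transfer: ω₂·t = 1.3174 rad = 75.48°.
The relay satellite traverses 180° on the transfer ellipse, so the target must lead by 180° − 75.48° = 105°.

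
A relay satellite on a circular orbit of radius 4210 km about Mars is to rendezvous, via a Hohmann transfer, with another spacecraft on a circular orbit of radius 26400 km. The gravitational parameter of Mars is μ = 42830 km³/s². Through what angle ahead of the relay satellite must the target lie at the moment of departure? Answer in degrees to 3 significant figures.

φ = 101°

The Hohmann ellipse has a_t = (r₁ + r₂)/2 = 15305 km.
Transfer time t = π√(a_t³/μ) = 28740 s.
The target's mean motion on its circular orbit is ω₂ = √(μ/r₂³) = 4.825×10^-5 rad/s.
Angle swept by the target during transfer: ω₂·t = 1.3867 rad = 79.45°.
The relay satellite traverses 180° on the transfer ellipse, so the target must lead by 180° − 79.45° = 101°.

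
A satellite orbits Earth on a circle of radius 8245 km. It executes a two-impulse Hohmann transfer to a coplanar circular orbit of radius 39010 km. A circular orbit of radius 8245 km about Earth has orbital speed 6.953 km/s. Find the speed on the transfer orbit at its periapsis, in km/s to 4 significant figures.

From the circular-orbit relation v² = μ/r at r = 8245 km: μ = v²r = (6.953)² × 8245 = 3.98598×10^5 km³/s².
Transfer-ellipse semi-major axis a_t = (r₁ + r₂)/2 = (8245 + 39010)/2 = 23627.5 km.
The periapsis of the transfer ellipse is at r = 8245 km.
Vis-viva: v = √[μ(2/r − 1/a_t)] = √[3.98598×10^5 × (2/8245 − 1/23627.5)] = 8.934 km/s.

v = 8.934 km/s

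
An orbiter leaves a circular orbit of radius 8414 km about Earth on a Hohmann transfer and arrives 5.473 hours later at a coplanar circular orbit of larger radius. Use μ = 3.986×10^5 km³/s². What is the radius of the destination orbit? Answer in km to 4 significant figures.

r₂ = 41640 km

Transfer time t = 5.473 hours = 19702.8 s, and t = π√(a_t³/μ).
So a_t = (μ t²/π²)^(1/3) = (3.986×10^5 × (19702.8)² / π²)^(1/3) = 25028 km.
Since a_t = (r₁ + r₂)/2, r₂ = 2a_t − r₁ = 2×25028 − 8414 = 41642 km.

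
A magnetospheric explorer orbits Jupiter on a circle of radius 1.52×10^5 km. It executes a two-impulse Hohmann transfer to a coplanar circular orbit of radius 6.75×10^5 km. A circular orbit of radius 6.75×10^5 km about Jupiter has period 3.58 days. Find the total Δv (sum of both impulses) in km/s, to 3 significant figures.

From Kepler's third law T² = 4π²r³/μ at r = 6.75×10^5 km, T = 3.58 days = 3.58 × 86400 s = 3.09312×10^5 s: μ = 4π²r³/T² = 1.26905×10^8 km³/s².
The Hohmann ellipse has a_t = (r₁ + r₂)/2 = 4.135×10^5 km.
Circular speed at r₁: v₁ = √(μ/r₁) = √(1.26905×10^8/1.520×10^5) = 28.8946 km/s.
Transfer-orbit speed at r₁ (vis-viva): v_p = √[μ(2/r₁ − 1/a_t)] = 36.9174 km/s.
First burn Δv₁ = |v_p − v₁| = 8.023 km/s.
Circular speed at r₂: v₂ = √(μ/r₂) = 13.7116 km/s.
Transfer-orbit speed at r₂: v_a = √[μ(2/r₂ − 1/a_t)] = 8.31325 km/s.
Second burn Δv₂ = |v₂ − v_a| = 5.398 km/s.
Total Δv = Δv₁ + Δv₂ = 13.42 km/s.

Δv = 13.4 km/s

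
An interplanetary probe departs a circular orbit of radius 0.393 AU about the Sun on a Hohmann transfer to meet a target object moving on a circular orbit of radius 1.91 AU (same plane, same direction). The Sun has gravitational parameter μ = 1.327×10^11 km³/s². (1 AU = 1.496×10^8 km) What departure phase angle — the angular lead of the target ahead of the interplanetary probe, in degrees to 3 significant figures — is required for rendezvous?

In km: r₁ = 0.393 × 1.496×10^8 = 5.87928×10^7 km; r₂ = 1.91 × 1.496×10^8 = 2.85736×10^8 km.
Semi-major axis of the transfer orbit: a_t = (5.87928×10^7 + 2.85736×10^8)/2 = 1.722644×10^8 km.
The half-period of the transfer ellipse is t = π√(a_t³/μ) = 1.9499×10^7 s.
The target's mean motion on its circular orbit is ω₂ = √(μ/r₂³) = 7.5420×10^-8 rad/s.
Angle swept by the target during transfer: ω₂·t = 1.4706 rad = 84.26°.
Arrival is 180° from departure on the ellipse, so φ = 180° − 84.26° = 95.7°.

φ = 95.7°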